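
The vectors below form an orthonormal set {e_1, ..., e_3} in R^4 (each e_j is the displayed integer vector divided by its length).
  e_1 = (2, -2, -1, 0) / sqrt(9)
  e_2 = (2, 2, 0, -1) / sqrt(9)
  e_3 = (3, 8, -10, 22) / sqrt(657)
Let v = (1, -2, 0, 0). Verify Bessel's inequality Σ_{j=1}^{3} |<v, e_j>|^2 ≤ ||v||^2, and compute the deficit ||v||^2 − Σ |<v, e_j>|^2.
Σ |<v, e_j>|^2 = 3089/657; ||v||^2 = 5; deficit = 196/657

Write each e_j = u_j / sqrt(<u_j, u_j>) where u_j is the displayed integer vector. Then <v, e_j> = <v, u_j> / sqrt(<u_j, u_j>), so |<v, e_j>|^2 = <v, u_j>^2 / <u_j, u_j>.
Coefficients: <v, e_1> = 6/sqrt(9), <v, e_2> = -2/sqrt(9), <v, e_3> = -13/sqrt(657).
Square and sum: Σ |<v, e_j>|^2 = 3089/657.
Compute ||v||^2 = v·v = 5.
Deficit = 5 − 3089/657 = 196/657 ≥ 0, confirming Bessel's inequality. (The deficit equals ||v − Σ <v,e_j> e_j||^2, the squared distance from v to span{e_j}.)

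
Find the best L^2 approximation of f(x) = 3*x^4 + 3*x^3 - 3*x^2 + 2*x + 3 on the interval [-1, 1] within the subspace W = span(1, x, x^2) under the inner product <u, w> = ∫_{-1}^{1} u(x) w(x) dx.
g(x) = -3*x^2/7 + 19*x/5 + 96/35

The best approximation g ∈ W is the orthogonal projection of f onto W. Writing g = a_0 + a_1 x + a_2 x^2, the coefficients solve the normal equations G · a = b where
  G_{ij} = <φ_i, φ_j> and b_i = <f, φ_i>, with φ_0 = 1, φ_1 = x, φ_2 = x^2.
G =
  [2, 0, 2/3]
  [0, 2/3, 0]
  [2/3, 0, 2/5],
b = (26/5, 38/15, 58/35).
Solving gives a_0 = 96/35, a_1 = 19/5, a_2 = -3/7, so
  g(x) = -3*x^2/7 + 19*x/5 + 96/35.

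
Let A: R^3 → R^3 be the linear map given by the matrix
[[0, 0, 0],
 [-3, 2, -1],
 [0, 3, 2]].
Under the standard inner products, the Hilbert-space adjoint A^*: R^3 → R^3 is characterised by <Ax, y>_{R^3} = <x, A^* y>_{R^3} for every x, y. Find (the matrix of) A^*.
A^* = A^T =
[[0, -3, 0],
 [0, 2, 3],
 [0, -1, 2]]

For real matrices with standard dot products, the defining identity <Ax, y> = <x, A^* y> gives (Ax)^T y = x^T (A^*) y, i.e. x^T A^T y = x^T (A^*) y. Since this holds for all x, y, we must have A^* = A^T. Therefore
A^* =
[[0, -3, 0],
 [0, 2, 3],
 [0, -1, 2]].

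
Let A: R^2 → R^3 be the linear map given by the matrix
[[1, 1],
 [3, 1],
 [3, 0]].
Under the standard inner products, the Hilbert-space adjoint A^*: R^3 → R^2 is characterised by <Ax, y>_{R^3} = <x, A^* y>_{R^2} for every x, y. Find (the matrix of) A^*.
A^* = A^T =
[[1, 3, 3],
 [1, 1, 0]]

For real matrices with standard dot products, the defining identity <Ax, y> = <x, A^* y> gives (Ax)^T y = x^T (A^*) y, i.e. x^T A^T y = x^T (A^*) y. Since this holds for all x, y, we must have A^* = A^T. Therefore
A^* =
[[1, 3, 3],
 [1, 1, 0]].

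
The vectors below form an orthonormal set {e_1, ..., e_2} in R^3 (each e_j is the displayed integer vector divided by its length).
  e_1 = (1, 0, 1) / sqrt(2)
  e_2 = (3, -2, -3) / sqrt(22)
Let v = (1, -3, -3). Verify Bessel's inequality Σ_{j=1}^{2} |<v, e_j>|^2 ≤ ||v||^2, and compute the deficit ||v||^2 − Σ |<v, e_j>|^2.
Σ |<v, e_j>|^2 = 184/11; ||v||^2 = 19; deficit = 25/11

Write each e_j = u_j / sqrt(<u_j, u_j>) where u_j is the displayed integer vector. Then <v, e_j> = <v, u_j> / sqrt(<u_j, u_j>), so |<v, e_j>|^2 = <v, u_j>^2 / <u_j, u_j>.
Coefficients: <v, e_1> = -2/sqrt(2), <v, e_2> = 18/sqrt(22).
Square and sum: Σ |<v, e_j>|^2 = 184/11.
Compute ||v||^2 = v·v = 19.
Deficit = 19 − 184/11 = 25/11 ≥ 0, confirming Bessel's inequality. (The deficit equals ||v − Σ <v,e_j> e_j||^2, the squared distance from v to span{e_j}.)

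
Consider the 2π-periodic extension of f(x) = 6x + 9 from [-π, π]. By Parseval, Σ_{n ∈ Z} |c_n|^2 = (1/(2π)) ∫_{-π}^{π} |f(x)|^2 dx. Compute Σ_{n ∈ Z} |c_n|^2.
Σ |c_n|^2 = 12π^2 + 81

Expand and integrate term by term over [-π, π]:
  ∫ (6x)^2 dx = 36·(2π^3/3); ∫ 2·6·(9)·x dx = 0 (odd integrand); ∫ 9^2 dx = 81·2π.
So (1/(2π)) ∫_{-π}^{π} (6x + 9)^2 dx = 36π^2/3 + 81 = 12π^2 + 81.
Parseval ⇒ Σ |c_n|^2 = 12π^2 + 81.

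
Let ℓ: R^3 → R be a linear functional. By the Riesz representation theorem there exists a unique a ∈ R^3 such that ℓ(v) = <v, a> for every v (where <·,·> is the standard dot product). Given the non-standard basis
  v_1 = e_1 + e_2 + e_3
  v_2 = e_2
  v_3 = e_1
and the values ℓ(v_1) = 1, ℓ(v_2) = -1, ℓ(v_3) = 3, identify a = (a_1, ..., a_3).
a = (3, -1, -1)

Write a = (a_1, ..., a_3) in the standard basis. For each basis vector v_i, ℓ(v_i) = <v_i, a> is a linear equation in the a_j's. Collect the n equations into a matrix system V a = ℓ, where row i of V is v_i (expressed in the standard basis). Since V is invertible (lower-triangular with 1s on the diagonal, up to permutation), solve by back-substitution:
  V =
[[1, 1, 1],
 [0, 1, 0],
 [1, 0, 0]]
  V a = (1, -1, 3)
Solving gives a = (3, -1, -1).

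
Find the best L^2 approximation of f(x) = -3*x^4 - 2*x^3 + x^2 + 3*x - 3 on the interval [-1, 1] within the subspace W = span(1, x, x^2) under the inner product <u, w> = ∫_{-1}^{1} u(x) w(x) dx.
g(x) = -11*x^2/7 + 9*x/5 - 96/35

The best approximation g ∈ W is the orthogonal projection of f onto W. Writing g = a_0 + a_1 x + a_2 x^2, the coefficients solve the normal equations G · a = b where
  G_{ij} = <φ_i, φ_j> and b_i = <f, φ_i>, with φ_0 = 1, φ_1 = x, φ_2 = x^2.
G =
  [2, 0, 2/3]
  [0, 2/3, 0]
  [2/3, 0, 2/5],
b = (-98/15, 6/5, -86/35).
Solving gives a_0 = -96/35, a_1 = 9/5, a_2 = -11/7, so
  g(x) = -11*x^2/7 + 9*x/5 - 96/35.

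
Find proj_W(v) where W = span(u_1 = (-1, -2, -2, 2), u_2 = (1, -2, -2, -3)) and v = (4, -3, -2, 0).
proj_W(v) = (82/233, -540/233, -540/233, -340/233)

Set up U = [u_1 | ... | u_2] ∈ R^(4×2). The projector onto W = col(U) is P = U (U^T U)^(-1) U^T.
Compute U^T U =
  [13, 1]
  [1, 18],
and U^T v = (6, 14).
Solve U^T U · c = U^T v for the coefficients: c = (94/233, 176/233). The projection is proj_W(v) = U c.
Check: (v - proj_W(v)) · u_1 = 0  (should be 0).
Check: (v - proj_W(v)) · u_2 = 0  (should be 0).
Result: proj_W(v) = (82/233, -540/233, -540/233, -340/233).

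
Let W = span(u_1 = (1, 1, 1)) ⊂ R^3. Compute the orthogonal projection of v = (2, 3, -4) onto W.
proj_W(v) = (1/3, 1/3, 1/3)

Set up U = [u_1 | ... | u_1] ∈ R^(3×1). The projector onto W = col(U) is P = U (U^T U)^(-1) U^T.
Compute U^T U =
  [3],
and U^T v = (1).
Solve U^T U · c = U^T v for the coefficients: c = (1/3). The projection is proj_W(v) = U c.
Check: (v - proj_W(v)) · u_1 = 0  (should be 0).
Result: proj_W(v) = (1/3, 1/3, 1/3).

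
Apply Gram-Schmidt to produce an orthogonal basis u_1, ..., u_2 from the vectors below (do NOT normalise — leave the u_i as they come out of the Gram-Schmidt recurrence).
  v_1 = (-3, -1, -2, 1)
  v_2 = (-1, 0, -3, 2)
Orthogonal basis:
  u_1 = (-3, -1, -2, 1)
  u_2 = (6/5, 11/15, -23/15, 19/15)

Apply the Gram-Schmidt recurrence
  u_1 = v_1
  u_i = v_i − Σ_{j<i} ((v_i · u_j) / (u_j · u_j)) · u_j.

Step by step this gives:
  u_1 = (-3, -1, -2, 1)
  u_2 = (6/5, 11/15, -23/15, 19/15)

Orthogonality check:
  u_2 · u_1 = 0 (should be 0)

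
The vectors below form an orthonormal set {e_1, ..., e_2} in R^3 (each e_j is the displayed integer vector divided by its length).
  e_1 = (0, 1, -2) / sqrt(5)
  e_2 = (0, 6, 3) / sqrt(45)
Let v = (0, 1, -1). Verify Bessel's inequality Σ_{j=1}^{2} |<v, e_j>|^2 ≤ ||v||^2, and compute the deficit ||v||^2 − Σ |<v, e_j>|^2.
Σ |<v, e_j>|^2 = 2; ||v||^2 = 2; deficit = 0

Write each e_j = u_j / sqrt(<u_j, u_j>) where u_j is the displayed integer vector. Then <v, e_j> = <v, u_j> / sqrt(<u_j, u_j>), so |<v, e_j>|^2 = <v, u_j>^2 / <u_j, u_j>.
Coefficients: <v, e_1> = 3/sqrt(5), <v, e_2> = 3/sqrt(45).
Square and sum: Σ |<v, e_j>|^2 = 2.
Compute ||v||^2 = v·v = 2.
Deficit = 2 − 2 = 0 ≥ 0, confirming Bessel's inequality. (The deficit equals ||v − Σ <v,e_j> e_j||^2, the squared distance from v to span{e_j}.)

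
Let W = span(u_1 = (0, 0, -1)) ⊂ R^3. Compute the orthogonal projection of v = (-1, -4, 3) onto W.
proj_W(v) = (0, 0, 3)

Set up U = [u_1 | ... | u_1] ∈ R^(3×1). The projector onto W = col(U) is P = U (U^T U)^(-1) U^T.
Compute U^T U =
  [1],
and U^T v = (-3).
Solve U^T U · c = U^T v for the coefficients: c = (-3). The projection is proj_W(v) = U c.
Check: (v - proj_W(v)) · u_1 = 0  (should be 0).
Result: proj_W(v) = (0, 0, 3).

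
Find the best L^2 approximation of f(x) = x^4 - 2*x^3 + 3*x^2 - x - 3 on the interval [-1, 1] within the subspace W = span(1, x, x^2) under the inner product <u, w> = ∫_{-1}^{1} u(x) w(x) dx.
g(x) = 27*x^2/7 - 11*x/5 - 108/35

The best approximation g ∈ W is the orthogonal projection of f onto W. Writing g = a_0 + a_1 x + a_2 x^2, the coefficients solve the normal equations G · a = b where
  G_{ij} = <φ_i, φ_j> and b_i = <f, φ_i>, with φ_0 = 1, φ_1 = x, φ_2 = x^2.
G =
  [2, 0, 2/3]
  [0, 2/3, 0]
  [2/3, 0, 2/5],
b = (-18/5, -22/15, -18/35).
Solving gives a_0 = -108/35, a_1 = -11/5, a_2 = 27/7, so
  g(x) = 27*x^2/7 - 11*x/5 - 108/35.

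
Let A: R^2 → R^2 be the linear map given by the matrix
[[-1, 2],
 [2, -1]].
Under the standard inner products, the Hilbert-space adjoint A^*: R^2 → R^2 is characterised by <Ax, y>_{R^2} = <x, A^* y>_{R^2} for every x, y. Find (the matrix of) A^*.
A^* = A^T =
[[-1, 2],
 [2, -1]]

For real matrices with standard dot products, the defining identity <Ax, y> = <x, A^* y> gives (Ax)^T y = x^T (A^*) y, i.e. x^T A^T y = x^T (A^*) y. Since this holds for all x, y, we must have A^* = A^T. Therefore
A^* =
[[-1, 2],
 [2, -1]].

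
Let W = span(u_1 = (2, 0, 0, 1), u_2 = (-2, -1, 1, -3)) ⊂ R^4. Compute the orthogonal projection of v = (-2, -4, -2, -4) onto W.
proj_W(v) = (-28/13, -17/13, 17/13, -48/13)

Set up U = [u_1 | ... | u_2] ∈ R^(4×2). The projector onto W = col(U) is P = U (U^T U)^(-1) U^T.
Compute U^T U =
  [5, -7]
  [-7, 15],
and U^T v = (-8, 18).
Solve U^T U · c = U^T v for the coefficients: c = (3/13, 17/13). The projection is proj_W(v) = U c.
Check: (v - proj_W(v)) · u_1 = 0  (should be 0).
Check: (v - proj_W(v)) · u_2 = 0  (should be 0).
Result: proj_W(v) = (-28/13, -17/13, 17/13, -48/13).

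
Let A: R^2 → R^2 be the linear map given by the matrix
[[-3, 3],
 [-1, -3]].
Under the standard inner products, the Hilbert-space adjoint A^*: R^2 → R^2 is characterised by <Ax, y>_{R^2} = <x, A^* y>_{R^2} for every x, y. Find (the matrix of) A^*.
A^* = A^T =
[[-3, -1],
 [3, -3]]

For real matrices with standard dot products, the defining identity <Ax, y> = <x, A^* y> gives (Ax)^T y = x^T (A^*) y, i.e. x^T A^T y = x^T (A^*) y. Since this holds for all x, y, we must have A^* = A^T. Therefore
A^* =
[[-3, -1],
 [3, -3]].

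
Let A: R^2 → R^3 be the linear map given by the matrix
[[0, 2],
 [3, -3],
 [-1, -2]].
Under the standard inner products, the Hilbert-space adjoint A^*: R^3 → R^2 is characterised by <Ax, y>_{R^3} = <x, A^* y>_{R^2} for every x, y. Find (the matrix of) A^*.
A^* = A^T =
[[0, 3, -1],
 [2, -3, -2]]

For real matrices with standard dot products, the defining identity <Ax, y> = <x, A^* y> gives (Ax)^T y = x^T (A^*) y, i.e. x^T A^T y = x^T (A^*) y. Since this holds for all x, y, we must have A^* = A^T. Therefore
A^* =
[[0, 3, -1],
 [2, -3, -2]].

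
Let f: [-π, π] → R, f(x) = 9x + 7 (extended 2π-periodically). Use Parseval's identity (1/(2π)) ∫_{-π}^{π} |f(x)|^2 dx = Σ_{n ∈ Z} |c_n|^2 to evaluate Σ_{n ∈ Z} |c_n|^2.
Σ |c_n|^2 = 27π^2 + 49

Expand and integrate term by term over [-π, π]:
  ∫ (9x)^2 dx = 81·(2π^3/3); ∫ 2·9·(7)·x dx = 0 (odd integrand); ∫ 7^2 dx = 49·2π.
So (1/(2π)) ∫_{-π}^{π} (9x + 7)^2 dx = 81π^2/3 + 49 = 27π^2 + 49.
Parseval ⇒ Σ |c_n|^2 = 27π^2 + 49.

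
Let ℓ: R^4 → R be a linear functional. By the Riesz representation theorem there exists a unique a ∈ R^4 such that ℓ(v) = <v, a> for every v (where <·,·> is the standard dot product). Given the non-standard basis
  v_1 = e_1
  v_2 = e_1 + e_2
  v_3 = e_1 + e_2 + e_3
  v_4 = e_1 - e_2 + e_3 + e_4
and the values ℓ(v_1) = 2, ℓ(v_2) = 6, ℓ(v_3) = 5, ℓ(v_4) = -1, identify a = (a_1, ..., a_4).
a = (2, 4, -1, 2)

Write a = (a_1, ..., a_4) in the standard basis. For each basis vector v_i, ℓ(v_i) = <v_i, a> is a linear equation in the a_j's. Collect the n equations into a matrix system V a = ℓ, where row i of V is v_i (expressed in the standard basis). Since V is invertible (lower-triangular with 1s on the diagonal, up to permutation), solve by back-substitution:
  V =
[[1, 0, 0, 0],
 [1, 1, 0, 0],
 [1, 1, 1, 0],
 [1, -1, 1, 1]]
  V a = (2, 6, 5, -1)
Solving gives a = (2, 4, -1, 2).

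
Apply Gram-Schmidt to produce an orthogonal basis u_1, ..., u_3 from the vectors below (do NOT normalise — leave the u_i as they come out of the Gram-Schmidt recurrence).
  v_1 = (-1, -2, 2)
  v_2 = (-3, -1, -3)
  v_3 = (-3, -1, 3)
Orthogonal basis:
  u_1 = (-1, -2, 2)
  u_2 = (-28/9, -11/9, -25/9)
  u_3 = (-24/17, 27/17, 15/17)

Apply the Gram-Schmidt recurrence
  u_1 = v_1
  u_i = v_i − Σ_{j<i} ((v_i · u_j) / (u_j · u_j)) · u_j.

Step by step this gives:
  u_1 = (-1, -2, 2)
  u_2 = (-28/9, -11/9, -25/9)
  u_3 = (-24/17, 27/17, 15/17)

Orthogonality check:
  u_2 · u_1 = 0 (should be 0)
  u_3 · u_1 = 0 (should be 0)
  u_3 · u_2 = 0 (should be 0)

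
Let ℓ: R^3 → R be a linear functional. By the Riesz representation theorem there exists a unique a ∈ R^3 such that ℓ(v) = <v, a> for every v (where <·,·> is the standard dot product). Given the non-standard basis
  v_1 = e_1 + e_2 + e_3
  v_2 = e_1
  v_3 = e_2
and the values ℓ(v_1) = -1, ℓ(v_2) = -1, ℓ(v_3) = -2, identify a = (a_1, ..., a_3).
a = (-1, -2, 2)

Write a = (a_1, ..., a_3) in the standard basis. For each basis vector v_i, ℓ(v_i) = <v_i, a> is a linear equation in the a_j's. Collect the n equations into a matrix system V a = ℓ, where row i of V is v_i (expressed in the standard basis). Since V is invertible (lower-triangular with 1s on the diagonal, up to permutation), solve by back-substitution:
  V =
[[1, 1, 1],
 [1, 0, 0],
 [0, 1, 0]]
  V a = (-1, -1, -2)
Solving gives a = (-1, -2, 2).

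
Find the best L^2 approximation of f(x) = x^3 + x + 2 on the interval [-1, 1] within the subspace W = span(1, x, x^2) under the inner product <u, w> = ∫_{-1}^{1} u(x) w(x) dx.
g(x) = 8*x/5 + 2

The best approximation g ∈ W is the orthogonal projection of f onto W. Writing g = a_0 + a_1 x + a_2 x^2, the coefficients solve the normal equations G · a = b where
  G_{ij} = <φ_i, φ_j> and b_i = <f, φ_i>, with φ_0 = 1, φ_1 = x, φ_2 = x^2.
G =
  [2, 0, 2/3]
  [0, 2/3, 0]
  [2/3, 0, 2/5],
b = (4, 16/15, 4/3).
Solving gives a_0 = 2, a_1 = 8/5, a_2 = 0, so
  g(x) = 8*x/5 + 2.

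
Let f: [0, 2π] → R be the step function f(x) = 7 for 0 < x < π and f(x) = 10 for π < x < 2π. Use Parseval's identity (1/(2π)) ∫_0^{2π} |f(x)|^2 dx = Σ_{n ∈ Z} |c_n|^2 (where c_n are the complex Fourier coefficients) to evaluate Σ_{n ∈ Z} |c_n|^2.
Σ |c_n|^2 = 149/2

Parseval equates the L^2 energy of f (normalised by 1/(2π)) with the ℓ^2 sum of its Fourier coefficients: (1/(2π)) ∫_0^{2π} |f|^2 = Σ |c_n|^2.
Compute the left side: (1/(2π)) [∫_0^π 7^2 dx + ∫_π^{2π} 10^2 dx] = (1/(2π)) · (49π + 100π) = (49 + 100)/2 = 149/2.
So Σ_{n ∈ Z} |c_n|^2 = 149/2.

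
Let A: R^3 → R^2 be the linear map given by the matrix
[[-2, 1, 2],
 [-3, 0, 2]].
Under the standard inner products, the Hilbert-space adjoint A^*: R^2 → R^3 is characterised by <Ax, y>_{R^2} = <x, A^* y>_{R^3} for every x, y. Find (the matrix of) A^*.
A^* = A^T =
[[-2, -3],
 [1, 0],
 [2, 2]]

For real matrices with standard dot products, the defining identity <Ax, y> = <x, A^* y> gives (Ax)^T y = x^T (A^*) y, i.e. x^T A^T y = x^T (A^*) y. Since this holds for all x, y, we must have A^* = A^T. Therefore
A^* =
[[-2, -3],
 [1, 0],
 [2, 2]].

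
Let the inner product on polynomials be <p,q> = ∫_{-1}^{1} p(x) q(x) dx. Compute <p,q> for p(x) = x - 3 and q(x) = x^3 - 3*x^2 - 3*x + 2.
<p,q> = -38/5

Expand the product: p(x)·q(x) = x^4 - 6*x^3 + 6*x^2 + 11*x - 6.
∫_{-1}^{1} of each monomial x^k gives [2/(k+1) if k even, 0 if k odd]. Integrating term-by-term (or equivalently evaluating the antiderivative F(x) = x^5/5 - 3*x^4/2 + 2*x^3 + 11*x^2/2 - 6*x at the endpoints):
  F(1) − F(−1) = 1/5 − (39/5) = -38/5.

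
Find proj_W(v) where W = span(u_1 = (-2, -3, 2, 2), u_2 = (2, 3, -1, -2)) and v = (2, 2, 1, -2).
proj_W(v) = (28/17, 42/17, 1, -28/17)

Set up U = [u_1 | ... | u_2] ∈ R^(4×2). The projector onto W = col(U) is P = U (U^T U)^(-1) U^T.
Compute U^T U =
  [21, -19]
  [-19, 18],
and U^T v = (-12, 13).
Solve U^T U · c = U^T v for the coefficients: c = (31/17, 45/17). The projection is proj_W(v) = U c.
Check: (v - proj_W(v)) · u_1 = 0  (should be 0).
Check: (v - proj_W(v)) · u_2 = 0  (should be 0).
Result: proj_W(v) = (28/17, 42/17, 1, -28/17).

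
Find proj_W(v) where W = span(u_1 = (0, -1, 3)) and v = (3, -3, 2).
proj_W(v) = (0, -9/10, 27/10)

Set up U = [u_1 | ... | u_1] ∈ R^(3×1). The projector onto W = col(U) is P = U (U^T U)^(-1) U^T.
Compute U^T U =
  [10],
and U^T v = (9).
Solve U^T U · c = U^T v for the coefficients: c = (9/10). The projection is proj_W(v) = U c.
Check: (v - proj_W(v)) · u_1 = 0  (should be 0).
Result: proj_W(v) = (0, -9/10, 27/10).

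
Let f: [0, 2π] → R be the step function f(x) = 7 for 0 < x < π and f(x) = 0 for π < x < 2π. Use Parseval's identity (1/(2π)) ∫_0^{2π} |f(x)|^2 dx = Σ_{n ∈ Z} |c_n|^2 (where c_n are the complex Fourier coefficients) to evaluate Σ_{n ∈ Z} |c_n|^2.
Σ |c_n|^2 = 49/2

Parseval equates the L^2 energy of f (normalised by 1/(2π)) with the ℓ^2 sum of its Fourier coefficients: (1/(2π)) ∫_0^{2π} |f|^2 = Σ |c_n|^2.
Compute the left side: (1/(2π)) [∫_0^π 7^2 dx + ∫_π^{2π} 0^2 dx] = (1/(2π)) · (49π + 0π) = (49 + 0)/2 = 49/2.
So Σ_{n ∈ Z} |c_n|^2 = 49/2.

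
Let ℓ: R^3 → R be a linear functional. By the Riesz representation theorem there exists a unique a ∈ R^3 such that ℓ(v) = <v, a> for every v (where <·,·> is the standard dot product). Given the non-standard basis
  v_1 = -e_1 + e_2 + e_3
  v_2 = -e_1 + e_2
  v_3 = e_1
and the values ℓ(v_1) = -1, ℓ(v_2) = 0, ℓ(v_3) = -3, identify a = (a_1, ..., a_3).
a = (-3, -3, -1)

Write a = (a_1, ..., a_3) in the standard basis. For each basis vector v_i, ℓ(v_i) = <v_i, a> is a linear equation in the a_j's. Collect the n equations into a matrix system V a = ℓ, where row i of V is v_i (expressed in the standard basis). Since V is invertible (lower-triangular with 1s on the diagonal, up to permutation), solve by back-substitution:
  V =
[[-1, 1, 1],
 [-1, 1, 0],
 [1, 0, 0]]
  V a = (-1, 0, -3)
Solving gives a = (-3, -3, -1).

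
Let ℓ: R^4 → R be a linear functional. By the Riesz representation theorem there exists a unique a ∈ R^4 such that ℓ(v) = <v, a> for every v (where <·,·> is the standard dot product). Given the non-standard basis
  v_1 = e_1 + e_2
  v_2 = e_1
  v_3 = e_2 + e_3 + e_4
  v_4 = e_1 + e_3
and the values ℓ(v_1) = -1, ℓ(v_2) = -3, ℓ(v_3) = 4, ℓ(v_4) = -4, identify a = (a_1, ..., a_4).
a = (-3, 2, -1, 3)

Write a = (a_1, ..., a_4) in the standard basis. For each basis vector v_i, ℓ(v_i) = <v_i, a> is a linear equation in the a_j's. Collect the n equations into a matrix system V a = ℓ, where row i of V is v_i (expressed in the standard basis). Since V is invertible (lower-triangular with 1s on the diagonal, up to permutation), solve by back-substitution:
  V =
[[1, 1, 0, 0],
 [1, 0, 0, 0],
 [0, 1, 1, 1],
 [1, 0, 1, 0]]
  V a = (-1, -3, 4, -4)
Solving gives a = (-3, 2, -1, 3).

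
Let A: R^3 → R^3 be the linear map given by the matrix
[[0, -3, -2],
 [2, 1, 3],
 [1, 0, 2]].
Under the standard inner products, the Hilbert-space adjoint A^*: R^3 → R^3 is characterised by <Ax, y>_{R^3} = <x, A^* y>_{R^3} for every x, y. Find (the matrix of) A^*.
A^* = A^T =
[[0, 2, 1],
 [-3, 1, 0],
 [-2, 3, 2]]

For real matrices with standard dot products, the defining identity <Ax, y> = <x, A^* y> gives (Ax)^T y = x^T (A^*) y, i.e. x^T A^T y = x^T (A^*) y. Since this holds for all x, y, we must have A^* = A^T. Therefore
A^* =
[[0, 2, 1],
 [-3, 1, 0],
 [-2, 3, 2]].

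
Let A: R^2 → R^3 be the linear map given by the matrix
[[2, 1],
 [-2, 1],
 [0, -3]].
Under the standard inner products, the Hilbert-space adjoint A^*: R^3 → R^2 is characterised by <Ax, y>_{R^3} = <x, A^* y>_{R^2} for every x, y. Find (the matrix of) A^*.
A^* = A^T =
[[2, -2, 0],
 [1, 1, -3]]

For real matrices with standard dot products, the defining identity <Ax, y> = <x, A^* y> gives (Ax)^T y = x^T (A^*) y, i.e. x^T A^T y = x^T (A^*) y. Since this holds for all x, y, we must have A^* = A^T. Therefore
A^* =
[[2, -2, 0],
 [1, 1, -3]].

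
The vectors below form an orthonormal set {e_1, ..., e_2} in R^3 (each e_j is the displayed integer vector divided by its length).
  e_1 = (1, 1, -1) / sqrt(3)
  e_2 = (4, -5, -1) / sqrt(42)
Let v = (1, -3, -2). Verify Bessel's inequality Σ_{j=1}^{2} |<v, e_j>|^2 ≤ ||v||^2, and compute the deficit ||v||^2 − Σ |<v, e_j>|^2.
Σ |<v, e_j>|^2 = 21/2; ||v||^2 = 14; deficit = 7/2

Write each e_j = u_j / sqrt(<u_j, u_j>) where u_j is the displayed integer vector. Then <v, e_j> = <v, u_j> / sqrt(<u_j, u_j>), so |<v, e_j>|^2 = <v, u_j>^2 / <u_j, u_j>.
Coefficients: <v, e_1> = 0/sqrt(3), <v, e_2> = 21/sqrt(42).
Square and sum: Σ |<v, e_j>|^2 = 21/2.
Compute ||v||^2 = v·v = 14.
Deficit = 14 − 21/2 = 7/2 ≥ 0, confirming Bessel's inequality. (The deficit equals ||v − Σ <v,e_j> e_j||^2, the squared distance from v to span{e_j}.)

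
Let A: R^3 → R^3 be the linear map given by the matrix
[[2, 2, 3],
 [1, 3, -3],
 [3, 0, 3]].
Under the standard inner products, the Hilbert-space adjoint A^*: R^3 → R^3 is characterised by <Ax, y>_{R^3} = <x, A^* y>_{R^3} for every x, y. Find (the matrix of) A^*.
A^* = A^T =
[[2, 1, 3],
 [2, 3, 0],
 [3, -3, 3]]

For real matrices with standard dot products, the defining identity <Ax, y> = <x, A^* y> gives (Ax)^T y = x^T (A^*) y, i.e. x^T A^T y = x^T (A^*) y. Since this holds for all x, y, we must have A^* = A^T. Therefore
A^* =
[[2, 1, 3],
 [2, 3, 0],
 [3, -3, 3]].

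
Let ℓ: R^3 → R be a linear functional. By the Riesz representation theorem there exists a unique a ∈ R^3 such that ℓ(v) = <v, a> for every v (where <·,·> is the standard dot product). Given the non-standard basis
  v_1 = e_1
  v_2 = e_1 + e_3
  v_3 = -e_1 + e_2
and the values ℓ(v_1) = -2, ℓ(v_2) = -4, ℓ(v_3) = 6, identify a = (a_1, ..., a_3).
a = (-2, 4, -2)

Write a = (a_1, ..., a_3) in the standard basis. For each basis vector v_i, ℓ(v_i) = <v_i, a> is a linear equation in the a_j's. Collect the n equations into a matrix system V a = ℓ, where row i of V is v_i (expressed in the standard basis). Since V is invertible (lower-triangular with 1s on the diagonal, up to permutation), solve by back-substitution:
  V =
[[1, 0, 0],
 [1, 0, 1],
 [-1, 1, 0]]
  V a = (-2, -4, 6)
Solving gives a = (-2, 4, -2).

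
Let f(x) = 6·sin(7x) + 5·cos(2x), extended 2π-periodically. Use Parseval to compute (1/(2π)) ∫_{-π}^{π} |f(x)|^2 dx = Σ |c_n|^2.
Σ |c_n|^2 = 61/2

Expand |f|^2 and use orthogonality of {sin(nx), cos(mx)} on [-π, π]:
  ∫_{-π}^{π} sin(nx)^2 dx = π, ∫ cos(mx)^2 dx = π, and cross terms integrate to 0.
So ∫_{-π}^{π} f(x)^2 dx = 6^2 · π + 5^2 · π = (36 + 25)π.
Divide by 2π: (36 + 25)/2 = 61/2.
By Parseval, this equals Σ |c_n|^2.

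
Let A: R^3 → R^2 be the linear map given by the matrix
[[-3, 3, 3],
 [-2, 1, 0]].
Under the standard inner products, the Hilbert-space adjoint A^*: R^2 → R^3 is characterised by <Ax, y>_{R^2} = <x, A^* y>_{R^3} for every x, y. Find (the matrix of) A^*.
A^* = A^T =
[[-3, -2],
 [3, 1],
 [3, 0]]

For real matrices with standard dot products, the defining identity <Ax, y> = <x, A^* y> gives (Ax)^T y = x^T (A^*) y, i.e. x^T A^T y = x^T (A^*) y. Since this holds for all x, y, we must have A^* = A^T. Therefore
A^* =
[[-3, -2],
 [3, 1],
 [3, 0]].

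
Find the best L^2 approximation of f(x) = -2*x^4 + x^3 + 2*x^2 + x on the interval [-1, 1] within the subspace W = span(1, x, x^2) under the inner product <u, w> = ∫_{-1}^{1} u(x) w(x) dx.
g(x) = 2*x^2/7 + 8*x/5 + 6/35

The best approximation g ∈ W is the orthogonal projection of f onto W. Writing g = a_0 + a_1 x + a_2 x^2, the coefficients solve the normal equations G · a = b where
  G_{ij} = <φ_i, φ_j> and b_i = <f, φ_i>, with φ_0 = 1, φ_1 = x, φ_2 = x^2.
G =
  [2, 0, 2/3]
  [0, 2/3, 0]
  [2/3, 0, 2/5],
b = (8/15, 16/15, 8/35).
Solving gives a_0 = 6/35, a_1 = 8/5, a_2 = 2/7, so
  g(x) = 2*x^2/7 + 8*x/5 + 6/35.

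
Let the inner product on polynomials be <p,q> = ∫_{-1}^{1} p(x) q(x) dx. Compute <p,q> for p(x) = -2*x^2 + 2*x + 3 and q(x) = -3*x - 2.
<p,q> = -40/3

Expand the product: p(x)·q(x) = 6*x^3 - 2*x^2 - 13*x - 6.
∫_{-1}^{1} of each monomial x^k gives [2/(k+1) if k even, 0 if k odd]. Integrating term-by-term (or equivalently evaluating the antiderivative F(x) = 3*x^4/2 - 2*x^3/3 - 13*x^2/2 - 6*x at the endpoints):
  F(1) − F(−1) = -35/3 − (5/3) = -40/3.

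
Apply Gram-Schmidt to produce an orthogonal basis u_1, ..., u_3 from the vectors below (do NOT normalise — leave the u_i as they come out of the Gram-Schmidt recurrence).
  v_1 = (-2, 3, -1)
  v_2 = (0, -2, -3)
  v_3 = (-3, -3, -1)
Orthogonal basis:
  u_1 = (-2, 3, -1)
  u_2 = (-3/7, -19/14, -45/14)
  u_3 = (-517/173, -282/173, 188/173)

Apply the Gram-Schmidt recurrence
  u_1 = v_1
  u_i = v_i − Σ_{j<i} ((v_i · u_j) / (u_j · u_j)) · u_j.

Step by step this gives:
  u_1 = (-2, 3, -1)
  u_2 = (-3/7, -19/14, -45/14)
  u_3 = (-517/173, -282/173, 188/173)

Orthogonality check:
  u_2 · u_1 = 0 (should be 0)
  u_3 · u_1 = 0 (should be 0)
  u_3 · u_2 = 0 (should be 0)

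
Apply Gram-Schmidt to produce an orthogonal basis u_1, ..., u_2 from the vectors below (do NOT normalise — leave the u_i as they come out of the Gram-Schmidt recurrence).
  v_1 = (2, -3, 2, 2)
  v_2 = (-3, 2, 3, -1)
Orthogonal basis:
  u_1 = (2, -3, 2, 2)
  u_2 = (-47/21, 6/7, 79/21, -5/21)

Apply the Gram-Schmidt recurrence
  u_1 = v_1
  u_i = v_i − Σ_{j<i} ((v_i · u_j) / (u_j · u_j)) · u_j.

Step by step this gives:
  u_1 = (2, -3, 2, 2)
  u_2 = (-47/21, 6/7, 79/21, -5/21)

Orthogonality check:
  u_2 · u_1 = 0 (should be 0)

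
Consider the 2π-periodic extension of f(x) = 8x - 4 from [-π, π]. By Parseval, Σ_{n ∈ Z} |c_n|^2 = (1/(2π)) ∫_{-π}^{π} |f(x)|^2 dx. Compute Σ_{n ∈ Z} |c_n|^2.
Σ |c_n|^2 = 64π^2/3 + 16

Expand and integrate term by term over [-π, π]:
  ∫ (8x)^2 dx = 64·(2π^3/3); ∫ 2·8·(-4)·x dx = 0 (odd integrand); ∫ (-4)^2 dx = 16·2π.
So (1/(2π)) ∫_{-π}^{π} (8x - 4)^2 dx = 64π^2/3 + 16 = 64π^2/3 + 16.
Parseval ⇒ Σ |c_n|^2 = 64π^2/3 + 16.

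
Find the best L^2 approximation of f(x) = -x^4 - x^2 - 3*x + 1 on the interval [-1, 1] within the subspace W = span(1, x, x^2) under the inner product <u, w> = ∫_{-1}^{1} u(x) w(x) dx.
g(x) = -13*x^2/7 - 3*x + 38/35

The best approximation g ∈ W is the orthogonal projection of f onto W. Writing g = a_0 + a_1 x + a_2 x^2, the coefficients solve the normal equations G · a = b where
  G_{ij} = <φ_i, φ_j> and b_i = <f, φ_i>, with φ_0 = 1, φ_1 = x, φ_2 = x^2.
G =
  [2, 0, 2/3]
  [0, 2/3, 0]
  [2/3, 0, 2/5],
b = (14/15, -2, -2/105).
Solving gives a_0 = 38/35, a_1 = -3, a_2 = -13/7, so
  g(x) = -13*x^2/7 - 3*x + 38/35.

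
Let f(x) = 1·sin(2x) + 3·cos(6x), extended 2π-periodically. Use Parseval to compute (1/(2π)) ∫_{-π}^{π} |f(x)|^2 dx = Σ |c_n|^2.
Σ |c_n|^2 = 5

Expand |f|^2 and use orthogonality of {sin(nx), cos(mx)} on [-π, π]:
  ∫_{-π}^{π} sin(nx)^2 dx = π, ∫ cos(mx)^2 dx = π, and cross terms integrate to 0.
So ∫_{-π}^{π} f(x)^2 dx = 1^2 · π + 3^2 · π = (1 + 9)π.
Divide by 2π: (1 + 9)/2 = 5.
By Parseval, this equals Σ |c_n|^2.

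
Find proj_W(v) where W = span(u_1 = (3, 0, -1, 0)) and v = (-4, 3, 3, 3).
proj_W(v) = (-9/2, 0, 3/2, 0)

Set up U = [u_1 | ... | u_1] ∈ R^(4×1). The projector onto W = col(U) is P = U (U^T U)^(-1) U^T.
Compute U^T U =
  [10],
and U^T v = (-15).
Solve U^T U · c = U^T v for the coefficients: c = (-3/2). The projection is proj_W(v) = U c.
Check: (v - proj_W(v)) · u_1 = 0  (should be 0).
Result: proj_W(v) = (-9/2, 0, 3/2, 0).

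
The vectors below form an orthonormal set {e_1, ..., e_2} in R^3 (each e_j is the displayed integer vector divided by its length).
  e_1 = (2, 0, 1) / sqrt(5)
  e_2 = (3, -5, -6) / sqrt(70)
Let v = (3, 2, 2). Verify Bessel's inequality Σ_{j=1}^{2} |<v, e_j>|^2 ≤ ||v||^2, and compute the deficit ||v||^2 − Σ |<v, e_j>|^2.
Σ |<v, e_j>|^2 = 213/14; ||v||^2 = 17; deficit = 25/14

Write each e_j = u_j / sqrt(<u_j, u_j>) where u_j is the displayed integer vector. Then <v, e_j> = <v, u_j> / sqrt(<u_j, u_j>), so |<v, e_j>|^2 = <v, u_j>^2 / <u_j, u_j>.
Coefficients: <v, e_1> = 8/sqrt(5), <v, e_2> = -13/sqrt(70).
Square and sum: Σ |<v, e_j>|^2 = 213/14.
Compute ||v||^2 = v·v = 17.
Deficit = 17 − 213/14 = 25/14 ≥ 0, confirming Bessel's inequality. (The deficit equals ||v − Σ <v,e_j> e_j||^2, the squared distance from v to span{e_j}.)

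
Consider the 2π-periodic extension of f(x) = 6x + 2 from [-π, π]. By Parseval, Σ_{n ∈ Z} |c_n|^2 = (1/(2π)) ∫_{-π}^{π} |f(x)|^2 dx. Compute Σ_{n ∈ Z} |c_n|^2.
Σ |c_n|^2 = 12π^2 + 4

Expand and integrate term by term over [-π, π]:
  ∫ (6x)^2 dx = 36·(2π^3/3); ∫ 2·6·(2)·x dx = 0 (odd integrand); ∫ 2^2 dx = 4·2π.
So (1/(2π)) ∫_{-π}^{π} (6x + 2)^2 dx = 36π^2/3 + 4 = 12π^2 + 4.
Parseval ⇒ Σ |c_n|^2 = 12π^2 + 4.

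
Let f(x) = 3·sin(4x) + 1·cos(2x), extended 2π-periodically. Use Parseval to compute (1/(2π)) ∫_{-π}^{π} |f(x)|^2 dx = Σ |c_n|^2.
Σ |c_n|^2 = 5

Expand |f|^2 and use orthogonality of {sin(nx), cos(mx)} on [-π, π]:
  ∫_{-π}^{π} sin(nx)^2 dx = π, ∫ cos(mx)^2 dx = π, and cross terms integrate to 0.
So ∫_{-π}^{π} f(x)^2 dx = 3^2 · π + 1^2 · π = (9 + 1)π.
Divide by 2π: (9 + 1)/2 = 5.
By Parseval, this equals Σ |c_n|^2.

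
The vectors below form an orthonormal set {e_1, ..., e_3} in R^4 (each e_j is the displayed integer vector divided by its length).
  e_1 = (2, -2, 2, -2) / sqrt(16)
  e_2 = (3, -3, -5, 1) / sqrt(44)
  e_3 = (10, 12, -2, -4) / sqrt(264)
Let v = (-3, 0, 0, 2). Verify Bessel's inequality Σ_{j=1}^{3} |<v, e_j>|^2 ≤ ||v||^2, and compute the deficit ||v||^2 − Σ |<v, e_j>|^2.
Σ |<v, e_j>|^2 = 77/6; ||v||^2 = 13; deficit = 1/6

Write each e_j = u_j / sqrt(<u_j, u_j>) where u_j is the displayed integer vector. Then <v, e_j> = <v, u_j> / sqrt(<u_j, u_j>), so |<v, e_j>|^2 = <v, u_j>^2 / <u_j, u_j>.
Coefficients: <v, e_1> = -10/sqrt(16), <v, e_2> = -7/sqrt(44), <v, e_3> = -38/sqrt(264).
Square and sum: Σ |<v, e_j>|^2 = 77/6.
Compute ||v||^2 = v·v = 13.
Deficit = 13 − 77/6 = 1/6 ≥ 0, confirming Bessel's inequality. (The deficit equals ||v − Σ <v,e_j> e_j||^2, the squared distance from v to span{e_j}.)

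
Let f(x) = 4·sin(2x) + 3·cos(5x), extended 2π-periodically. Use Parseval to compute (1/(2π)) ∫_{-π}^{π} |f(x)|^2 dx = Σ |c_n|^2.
Σ |c_n|^2 = 25/2

Expand |f|^2 and use orthogonality of {sin(nx), cos(mx)} on [-π, π]:
  ∫_{-π}^{π} sin(nx)^2 dx = π, ∫ cos(mx)^2 dx = π, and cross terms integrate to 0.
So ∫_{-π}^{π} f(x)^2 dx = 4^2 · π + 3^2 · π = (16 + 9)π.
Divide by 2π: (16 + 9)/2 = 25/2.
By Parseval, this equals Σ |c_n|^2.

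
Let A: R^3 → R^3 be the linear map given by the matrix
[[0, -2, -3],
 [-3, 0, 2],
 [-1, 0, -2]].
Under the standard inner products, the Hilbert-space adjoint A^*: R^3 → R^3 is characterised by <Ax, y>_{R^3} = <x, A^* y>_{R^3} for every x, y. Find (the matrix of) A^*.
A^* = A^T =
[[0, -3, -1],
 [-2, 0, 0],
 [-3, 2, -2]]

For real matrices with standard dot products, the defining identity <Ax, y> = <x, A^* y> gives (Ax)^T y = x^T (A^*) y, i.e. x^T A^T y = x^T (A^*) y. Since this holds for all x, y, we must have A^* = A^T. Therefore
A^* =
[[0, -3, -1],
 [-2, 0, 0],
 [-3, 2, -2]].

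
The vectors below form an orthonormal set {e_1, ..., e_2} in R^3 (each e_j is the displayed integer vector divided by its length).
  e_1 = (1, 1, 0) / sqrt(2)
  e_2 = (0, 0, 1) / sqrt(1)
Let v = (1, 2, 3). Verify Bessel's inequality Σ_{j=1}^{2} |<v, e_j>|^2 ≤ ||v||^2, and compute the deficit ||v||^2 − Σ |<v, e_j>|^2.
Σ |<v, e_j>|^2 = 27/2; ||v||^2 = 14; deficit = 1/2

Write each e_j = u_j / sqrt(<u_j, u_j>) where u_j is the displayed integer vector. Then <v, e_j> = <v, u_j> / sqrt(<u_j, u_j>), so |<v, e_j>|^2 = <v, u_j>^2 / <u_j, u_j>.
Coefficients: <v, e_1> = 3/sqrt(2), <v, e_2> = 3/sqrt(1).
Square and sum: Σ |<v, e_j>|^2 = 27/2.
Compute ||v||^2 = v·v = 14.
Deficit = 14 − 27/2 = 1/2 ≥ 0, confirming Bessel's inequality. (The deficit equals ||v − Σ <v,e_j> e_j||^2, the squared distance from v to span{e_j}.)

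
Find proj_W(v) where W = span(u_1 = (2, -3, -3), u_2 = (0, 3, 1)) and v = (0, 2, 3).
proj_W(v) = (-21/19, 45/19, 36/19)

Set up U = [u_1 | ... | u_2] ∈ R^(3×2). The projector onto W = col(U) is P = U (U^T U)^(-1) U^T.
Compute U^T U =
  [22, -12]
  [-12, 10],
and U^T v = (-15, 9).
Solve U^T U · c = U^T v for the coefficients: c = (-21/38, 9/38). The projection is proj_W(v) = U c.
Check: (v - proj_W(v)) · u_1 = 0  (should be 0).
Check: (v - proj_W(v)) · u_2 = 0  (should be 0).
Result: proj_W(v) = (-21/19, 45/19, 36/19).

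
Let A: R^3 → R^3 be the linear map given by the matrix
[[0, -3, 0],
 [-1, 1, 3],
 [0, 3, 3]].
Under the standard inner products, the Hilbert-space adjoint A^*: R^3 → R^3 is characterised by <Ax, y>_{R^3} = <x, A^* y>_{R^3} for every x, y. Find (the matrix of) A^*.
A^* = A^T =
[[0, -1, 0],
 [-3, 1, 3],
 [0, 3, 3]]

For real matrices with standard dot products, the defining identity <Ax, y> = <x, A^* y> gives (Ax)^T y = x^T (A^*) y, i.e. x^T A^T y = x^T (A^*) y. Since this holds for all x, y, we must have A^* = A^T. Therefore
A^* =
[[0, -1, 0],
 [-3, 1, 3],
 [0, 3, 3]].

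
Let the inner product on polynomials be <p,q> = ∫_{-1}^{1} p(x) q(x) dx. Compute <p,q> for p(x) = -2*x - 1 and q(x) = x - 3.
<p,q> = 14/3

Expand the product: p(x)·q(x) = -2*x^2 + 5*x + 3.
∫_{-1}^{1} of each monomial x^k gives [2/(k+1) if k even, 0 if k odd]. Integrating term-by-term (or equivalently evaluating the antiderivative F(x) = -2*x^3/3 + 5*x^2/2 + 3*x at the endpoints):
  F(1) − F(−1) = 29/6 − (1/6) = 14/3.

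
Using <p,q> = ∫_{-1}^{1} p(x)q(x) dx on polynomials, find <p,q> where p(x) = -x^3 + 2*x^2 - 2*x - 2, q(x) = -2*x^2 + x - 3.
<p,q> = 22/3

Expand the product: p(x)·q(x) = 2*x^5 - 5*x^4 + 9*x^3 - 4*x^2 + 4*x + 6.
∫_{-1}^{1} of each monomial x^k gives [2/(k+1) if k even, 0 if k odd]. Integrating term-by-term (or equivalently evaluating the antiderivative F(x) = x^6/3 - x^5 + 9*x^4/4 - 4*x^3/3 + 2*x^2 + 6*x at the endpoints):
  F(1) − F(−1) = 33/4 − (11/12) = 22/3.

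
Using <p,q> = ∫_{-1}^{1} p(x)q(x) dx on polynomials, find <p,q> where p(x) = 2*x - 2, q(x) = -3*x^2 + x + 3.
<p,q> = -20/3

Expand the product: p(x)·q(x) = -6*x^3 + 8*x^2 + 4*x - 6.
∫_{-1}^{1} of each monomial x^k gives [2/(k+1) if k even, 0 if k odd]. Integrating term-by-term (or equivalently evaluating the antiderivative F(x) = -3*x^4/2 + 8*x^3/3 + 2*x^2 - 6*x at the endpoints):
  F(1) − F(−1) = -17/6 − (23/6) = -20/3.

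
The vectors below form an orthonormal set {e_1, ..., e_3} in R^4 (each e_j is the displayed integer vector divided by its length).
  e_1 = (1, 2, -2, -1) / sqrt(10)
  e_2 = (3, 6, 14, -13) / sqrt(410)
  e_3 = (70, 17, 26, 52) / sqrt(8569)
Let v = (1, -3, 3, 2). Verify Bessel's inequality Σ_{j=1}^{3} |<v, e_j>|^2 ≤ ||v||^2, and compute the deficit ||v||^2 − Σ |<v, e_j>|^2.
Σ |<v, e_j>|^2 = 4518/209; ||v||^2 = 23; deficit = 289/209

Write each e_j = u_j / sqrt(<u_j, u_j>) where u_j is the displayed integer vector. Then <v, e_j> = <v, u_j> / sqrt(<u_j, u_j>), so |<v, e_j>|^2 = <v, u_j>^2 / <u_j, u_j>.
Coefficients: <v, e_1> = -13/sqrt(10), <v, e_2> = 1/sqrt(410), <v, e_3> = 201/sqrt(8569).
Square and sum: Σ |<v, e_j>|^2 = 4518/209.
Compute ||v||^2 = v·v = 23.
Deficit = 23 − 4518/209 = 289/209 ≥ 0, confirming Bessel's inequality. (The deficit equals ||v − Σ <v,e_j> e_j||^2, the squared distance from v to span{e_j}.)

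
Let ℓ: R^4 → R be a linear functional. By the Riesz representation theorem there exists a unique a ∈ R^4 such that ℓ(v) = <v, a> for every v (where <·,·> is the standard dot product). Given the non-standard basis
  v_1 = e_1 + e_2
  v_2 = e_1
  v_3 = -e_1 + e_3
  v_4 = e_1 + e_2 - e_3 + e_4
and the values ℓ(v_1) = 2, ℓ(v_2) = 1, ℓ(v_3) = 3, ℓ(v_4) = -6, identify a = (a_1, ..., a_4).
a = (1, 1, 4, -4)

Write a = (a_1, ..., a_4) in the standard basis. For each basis vector v_i, ℓ(v_i) = <v_i, a> is a linear equation in the a_j's. Collect the n equations into a matrix system V a = ℓ, where row i of V is v_i (expressed in the standard basis). Since V is invertible (lower-triangular with 1s on the diagonal, up to permutation), solve by back-substitution:
  V =
[[1, 1, 0, 0],
 [1, 0, 0, 0],
 [-1, 0, 1, 0],
 [1, 1, -1, 1]]
  V a = (2, 1, 3, -6)
Solving gives a = (1, 1, 4, -4).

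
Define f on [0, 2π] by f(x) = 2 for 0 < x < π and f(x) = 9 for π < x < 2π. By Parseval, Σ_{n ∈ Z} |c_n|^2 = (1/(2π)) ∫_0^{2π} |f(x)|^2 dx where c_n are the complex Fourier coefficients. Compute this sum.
Σ |c_n|^2 = 85/2

Parseval equates the L^2 energy of f (normalised by 1/(2π)) with the ℓ^2 sum of its Fourier coefficients: (1/(2π)) ∫_0^{2π} |f|^2 = Σ |c_n|^2.
Compute the left side: (1/(2π)) [∫_0^π 2^2 dx + ∫_π^{2π} 9^2 dx] = (1/(2π)) · (4π + 81π) = (4 + 81)/2 = 85/2.
So Σ_{n ∈ Z} |c_n|^2 = 85/2.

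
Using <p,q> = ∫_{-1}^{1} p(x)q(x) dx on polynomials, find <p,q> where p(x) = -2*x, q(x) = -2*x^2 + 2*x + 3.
<p,q> = -8/3

Expand the product: p(x)·q(x) = 4*x^3 - 4*x^2 - 6*x.
∫_{-1}^{1} of each monomial x^k gives [2/(k+1) if k even, 0 if k odd]. Integrating term-by-term (or equivalently evaluating the antiderivative F(x) = x^4 - 4*x^3/3 - 3*x^2 at the endpoints):
  F(1) − F(−1) = -10/3 − (-2/3) = -8/3.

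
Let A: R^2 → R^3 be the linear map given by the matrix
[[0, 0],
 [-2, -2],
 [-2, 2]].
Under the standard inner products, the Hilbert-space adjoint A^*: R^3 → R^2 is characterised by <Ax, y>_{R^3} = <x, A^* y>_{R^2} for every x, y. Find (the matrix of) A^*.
A^* = A^T =
[[0, -2, -2],
 [0, -2, 2]]

For real matrices with standard dot products, the defining identity <Ax, y> = <x, A^* y> gives (Ax)^T y = x^T (A^*) y, i.e. x^T A^T y = x^T (A^*) y. Since this holds for all x, y, we must have A^* = A^T. Therefore
A^* =
[[0, -2, -2],
 [0, -2, 2]].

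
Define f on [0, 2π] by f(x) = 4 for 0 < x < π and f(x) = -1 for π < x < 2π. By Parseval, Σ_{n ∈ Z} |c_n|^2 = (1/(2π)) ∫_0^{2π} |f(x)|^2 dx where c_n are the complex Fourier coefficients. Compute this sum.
Σ |c_n|^2 = 17/2

Parseval equates the L^2 energy of f (normalised by 1/(2π)) with the ℓ^2 sum of its Fourier coefficients: (1/(2π)) ∫_0^{2π} |f|^2 = Σ |c_n|^2.
Compute the left side: (1/(2π)) [∫_0^π 4^2 dx + ∫_π^{2π} (-1)^2 dx] = (1/(2π)) · (16π + 1π) = (16 + 1)/2 = 17/2.
So Σ_{n ∈ Z} |c_n|^2 = 17/2.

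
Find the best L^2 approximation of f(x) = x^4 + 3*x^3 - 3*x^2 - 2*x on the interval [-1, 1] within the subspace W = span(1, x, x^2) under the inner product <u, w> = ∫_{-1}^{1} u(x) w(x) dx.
g(x) = -15*x^2/7 - x/5 - 3/35

The best approximation g ∈ W is the orthogonal projection of f onto W. Writing g = a_0 + a_1 x + a_2 x^2, the coefficients solve the normal equations G · a = b where
  G_{ij} = <φ_i, φ_j> and b_i = <f, φ_i>, with φ_0 = 1, φ_1 = x, φ_2 = x^2.
G =
  [2, 0, 2/3]
  [0, 2/3, 0]
  [2/3, 0, 2/5],
b = (-8/5, -2/15, -32/35).
Solving gives a_0 = -3/35, a_1 = -1/5, a_2 = -15/7, so
  g(x) = -15*x^2/7 - x/5 - 3/35.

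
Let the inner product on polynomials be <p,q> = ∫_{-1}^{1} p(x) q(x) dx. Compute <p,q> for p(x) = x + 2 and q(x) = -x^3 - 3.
<p,q> = -62/5

Expand the product: p(x)·q(x) = -x^4 - 2*x^3 - 3*x - 6.
∫_{-1}^{1} of each monomial x^k gives [2/(k+1) if k even, 0 if k odd]. Integrating term-by-term (or equivalently evaluating the antiderivative F(x) = -x^5/5 - x^4/2 - 3*x^2/2 - 6*x at the endpoints):
  F(1) − F(−1) = -41/5 − (21/5) = -62/5.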